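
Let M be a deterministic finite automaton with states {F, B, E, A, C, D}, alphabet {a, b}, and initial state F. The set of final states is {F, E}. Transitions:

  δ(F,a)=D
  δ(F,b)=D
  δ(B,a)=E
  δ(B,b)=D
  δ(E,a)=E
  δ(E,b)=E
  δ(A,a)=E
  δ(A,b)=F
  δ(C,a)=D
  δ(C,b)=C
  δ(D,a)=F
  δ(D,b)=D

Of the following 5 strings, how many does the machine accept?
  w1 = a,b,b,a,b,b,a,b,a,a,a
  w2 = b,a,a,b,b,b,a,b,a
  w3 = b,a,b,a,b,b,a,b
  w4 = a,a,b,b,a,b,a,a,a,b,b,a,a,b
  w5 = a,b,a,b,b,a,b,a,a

w1:
  start at F
  read 'a': F → D
  read 'b': D → D
  read 'b': D → D
  read 'a': D → F
  read 'b': F → D
  read 'b': D → D
  read 'a': D → F
  read 'b': F → D
  read 'a': D → F
  read 'a': F → D
  read 'a': D → F
  end F, accepted
w2:
  start at F
  read 'b': F → D
  read 'a': D → F
  read 'a': F → D
  read 'b': D → D
  read 'b': D → D
  read 'b': D → D
  read 'a': D → F
  read 'b': F → D
  read 'a': D → F
  end F, accepted
w3:
  start at F
  read 'b': F → D
  read 'a': D → F
  read 'b': F → D
  read 'a': D → F
  read 'b': F → D
  read 'b': D → D
  read 'a': D → F
  read 'b': F → D
  end D, rejected
w4:
  start at F
  read 'a': F → D
  read 'a': D → F
  read 'b': F → D
  read 'b': D → D
  read 'a': D → F
  read 'b': F → D
  read 'a': D → F
  read 'a': F → D
  read 'a': D → F
  read 'b': F → D
  read 'b': D → D
  read 'a': D → F
  read 'a': F → D
  read 'b': D → D
  end D, rejected
w5:
  start at F
  read 'a': F → D
  read 'b': D → D
  read 'a': D → F
  read 'b': F → D
  read 'b': D → D
  read 'a': D → F
  read 'b': F → D
  read 'a': D → F
  read 'a': F → D
  end D, rejected

2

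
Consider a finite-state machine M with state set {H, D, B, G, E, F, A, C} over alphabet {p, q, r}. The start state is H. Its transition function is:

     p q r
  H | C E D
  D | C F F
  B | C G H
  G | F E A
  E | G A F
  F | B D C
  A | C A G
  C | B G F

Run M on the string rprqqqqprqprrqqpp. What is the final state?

B

start at H
read 'r': H → D
read 'p': D → C
read 'r': C → F
read 'q': F → D
read 'q': D → F
read 'q': F → D
read 'q': D → F
read 'p': F → B
read 'r': B → H
read 'q': H → E
read 'p': E → G
read 'r': G → A
read 'r': A → G
read 'q': G → E
read 'q': E → A
read 'p': A → C
read 'p': C → B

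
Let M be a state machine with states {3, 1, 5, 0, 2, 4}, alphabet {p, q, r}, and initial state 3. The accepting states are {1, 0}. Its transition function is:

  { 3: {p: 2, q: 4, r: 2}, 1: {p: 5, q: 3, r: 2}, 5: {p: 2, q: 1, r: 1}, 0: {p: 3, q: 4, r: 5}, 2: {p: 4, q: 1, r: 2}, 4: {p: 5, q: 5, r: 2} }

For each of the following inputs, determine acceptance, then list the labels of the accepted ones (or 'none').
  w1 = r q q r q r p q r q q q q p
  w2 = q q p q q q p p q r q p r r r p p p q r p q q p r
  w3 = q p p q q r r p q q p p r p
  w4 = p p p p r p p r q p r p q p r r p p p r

w1: Trace: 3 -r-> 2 -q-> 1 -q-> 3 -r-> 2 -q-> 1 -r-> 2 -p-> 4 -q-> 5 -r-> 1 -q-> 3 -q-> 4 -q-> 5 -q-> 1 -p-> 5  → end 5, rejected
w2: Trace: 3 -q-> 4 -q-> 5 -p-> 2 -q-> 1 -q-> 3 -q-> 4 -p-> 5 -p-> 2 -q-> 1 -r-> 2 -q-> 1 -p-> 5 -r-> 1 -r-> 2 -r-> 2 -p-> 4 -p-> 5 -p-> 2 -q-> 1 -r-> 2 -p-> 4 -q-> 5 -q-> 1 -p-> 5 -r-> 1  → end 1, accepted
w3: Trace: 3 -q-> 4 -p-> 5 -p-> 2 -q-> 1 -q-> 3 -r-> 2 -r-> 2 -p-> 4 -q-> 5 -q-> 1 -p-> 5 -p-> 2 -r-> 2 -p-> 4  → end 4, rejected
w4: Trace: 3 -p-> 2 -p-> 4 -p-> 5 -p-> 2 -r-> 2 -p-> 4 -p-> 5 -r-> 1 -q-> 3 -p-> 2 -r-> 2 -p-> 4 -q-> 5 -p-> 2 -r-> 2 -r-> 2 -p-> 4 -p-> 5 -p-> 2 -r-> 2  → end 2, rejected

w2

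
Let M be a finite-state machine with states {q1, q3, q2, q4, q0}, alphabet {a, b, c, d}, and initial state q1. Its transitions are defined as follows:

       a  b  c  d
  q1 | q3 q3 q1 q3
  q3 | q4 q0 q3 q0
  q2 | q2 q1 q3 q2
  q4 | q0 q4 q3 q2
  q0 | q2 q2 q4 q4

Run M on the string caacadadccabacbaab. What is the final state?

Trace: q1 -c-> q1 -a-> q3 -a-> q4 -c-> q3 -a-> q4 -d-> q2 -a-> q2 -d-> q2 -c-> q3 -c-> q3 -a-> q4 -b-> q4 -a-> q0 -c-> q4 -b-> q4 -a-> q0 -a-> q2 -b-> q1

q1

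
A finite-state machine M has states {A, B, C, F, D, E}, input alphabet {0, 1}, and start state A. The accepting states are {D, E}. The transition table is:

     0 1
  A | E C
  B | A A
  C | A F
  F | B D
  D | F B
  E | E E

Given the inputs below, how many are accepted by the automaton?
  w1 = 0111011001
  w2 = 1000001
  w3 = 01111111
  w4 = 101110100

w1: A → E → E → E → E → E → E → E → E → E → E  → end E, accepted
w2: A → C → A → E → E → E → E → E  → end E, accepted
w3: A → E → E → E → E → E → E → E → E  → end E, accepted
w4: A → C → A → C → F → D → F → D → F → B  → end B, rejected

3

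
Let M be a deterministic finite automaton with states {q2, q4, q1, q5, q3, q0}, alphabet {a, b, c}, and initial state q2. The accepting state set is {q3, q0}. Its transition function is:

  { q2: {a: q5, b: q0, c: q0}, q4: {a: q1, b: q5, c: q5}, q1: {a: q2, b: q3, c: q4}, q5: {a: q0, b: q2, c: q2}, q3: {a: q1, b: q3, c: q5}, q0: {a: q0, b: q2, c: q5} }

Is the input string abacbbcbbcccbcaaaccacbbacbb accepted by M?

No

Trace: q2 -a-> q5 -b-> q2 -a-> q5 -c-> q2 -b-> q0 -b-> q2 -c-> q0 -b-> q2 -b-> q0 -c-> q5 -c-> q2 -c-> q0 -b-> q2 -c-> q0 -a-> q0 -a-> q0 -a-> q0 -c-> q5 -c-> q2 -a-> q5 -c-> q2 -b-> q0 -b-> q2 -a-> q5 -c-> q2 -b-> q0 -b-> q2
End state q2 is not accepting.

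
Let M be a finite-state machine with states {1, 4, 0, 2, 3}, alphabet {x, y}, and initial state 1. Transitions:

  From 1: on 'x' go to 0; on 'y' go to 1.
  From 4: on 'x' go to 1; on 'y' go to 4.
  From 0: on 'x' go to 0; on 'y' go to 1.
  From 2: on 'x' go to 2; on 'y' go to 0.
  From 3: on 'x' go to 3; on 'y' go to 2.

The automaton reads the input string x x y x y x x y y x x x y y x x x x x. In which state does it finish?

start at 1
read 'x': 1 → 0
read 'x': 0 → 0
read 'y': 0 → 1
read 'x': 1 → 0
read 'y': 0 → 1
read 'x': 1 → 0
read 'x': 0 → 0
read 'y': 0 → 1
read 'y': 1 → 1
read 'x': 1 → 0
read 'x': 0 → 0
read 'x': 0 → 0
read 'y': 0 → 1
read 'y': 1 → 1
read 'x': 1 → 0
read 'x': 0 → 0
read 'x': 0 → 0
read 'x': 0 → 0
read 'x': 0 → 0

0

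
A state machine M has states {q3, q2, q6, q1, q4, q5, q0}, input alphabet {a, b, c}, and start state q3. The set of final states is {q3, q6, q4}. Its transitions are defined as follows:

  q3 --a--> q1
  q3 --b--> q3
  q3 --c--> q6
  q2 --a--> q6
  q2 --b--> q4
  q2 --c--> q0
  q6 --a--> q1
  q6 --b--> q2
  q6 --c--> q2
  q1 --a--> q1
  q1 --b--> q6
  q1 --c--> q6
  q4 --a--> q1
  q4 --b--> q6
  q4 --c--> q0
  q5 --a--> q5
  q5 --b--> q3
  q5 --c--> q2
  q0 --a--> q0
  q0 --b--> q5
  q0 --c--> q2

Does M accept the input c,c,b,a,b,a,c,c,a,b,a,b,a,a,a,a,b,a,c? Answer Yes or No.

Yes

q3 → q6 → q2 → q4 → q1 → q6 → q1 → q6 → q2 → q6 → q2 → q6 → q2 → q6 → q1 → q1 → q1 → q6 → q1 → q6
End state q6 is accepting.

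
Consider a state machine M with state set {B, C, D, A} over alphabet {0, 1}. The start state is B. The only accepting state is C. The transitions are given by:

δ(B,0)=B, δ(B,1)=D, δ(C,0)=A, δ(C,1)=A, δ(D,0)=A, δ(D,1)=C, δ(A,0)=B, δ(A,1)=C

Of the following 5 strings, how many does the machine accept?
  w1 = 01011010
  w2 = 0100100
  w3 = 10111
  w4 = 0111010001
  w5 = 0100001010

1

w1: B → B → D → A → C → A → B → D → A  → end A, rejected
w2: B → B → D → A → B → D → A → B  → end B, rejected
w3: B → D → A → C → A → C  → end C, accepted
w4: B → B → D → C → A → B → D → A → B → B → D  → end D, rejected
w5: B → B → D → A → B → B → B → D → A → C → A  → end A, rejected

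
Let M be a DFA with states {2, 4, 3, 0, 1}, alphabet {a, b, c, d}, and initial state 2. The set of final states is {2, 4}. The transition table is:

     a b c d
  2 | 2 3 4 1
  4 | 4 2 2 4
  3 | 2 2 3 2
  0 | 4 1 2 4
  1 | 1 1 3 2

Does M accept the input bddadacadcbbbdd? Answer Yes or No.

Trace: 2 -b-> 3 -d-> 2 -d-> 1 -a-> 1 -d-> 2 -a-> 2 -c-> 4 -a-> 4 -d-> 4 -c-> 2 -b-> 3 -b-> 2 -b-> 3 -d-> 2 -d-> 1
End state 1 is not accepting.

No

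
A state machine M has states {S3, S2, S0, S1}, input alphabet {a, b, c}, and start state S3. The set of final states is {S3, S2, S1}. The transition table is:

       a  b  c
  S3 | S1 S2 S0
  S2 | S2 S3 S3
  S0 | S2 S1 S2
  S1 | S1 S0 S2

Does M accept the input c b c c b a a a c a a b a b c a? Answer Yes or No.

Yes

Trace: S3 -c-> S0 -b-> S1 -c-> S2 -c-> S3 -b-> S2 -a-> S2 -a-> S2 -a-> S2 -c-> S3 -a-> S1 -a-> S1 -b-> S0 -a-> S2 -b-> S3 -c-> S0 -a-> S2
End state S2 is accepting.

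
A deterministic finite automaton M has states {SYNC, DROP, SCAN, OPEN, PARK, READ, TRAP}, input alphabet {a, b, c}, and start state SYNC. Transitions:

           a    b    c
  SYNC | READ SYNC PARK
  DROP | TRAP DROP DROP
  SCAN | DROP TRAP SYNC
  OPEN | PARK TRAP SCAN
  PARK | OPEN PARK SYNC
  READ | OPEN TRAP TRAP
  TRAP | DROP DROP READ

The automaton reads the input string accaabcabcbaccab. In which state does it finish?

Trace: SYNC -a-> READ -c-> TRAP -c-> READ -a-> OPEN -a-> PARK -b-> PARK -c-> SYNC -a-> READ -b-> TRAP -c-> READ -b-> TRAP -a-> DROP -c-> DROP -c-> DROP -a-> TRAP -b-> DROP

DROP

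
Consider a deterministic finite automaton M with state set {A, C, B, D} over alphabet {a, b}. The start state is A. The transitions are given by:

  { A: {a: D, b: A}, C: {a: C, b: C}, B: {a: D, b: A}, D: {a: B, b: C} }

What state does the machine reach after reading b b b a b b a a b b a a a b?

C

start at A
read 'b': A → A
read 'b': A → A
read 'b': A → A
read 'a': A → D
read 'b': D → C
read 'b': C → C
read 'a': C → C
read 'a': C → C
read 'b': C → C
read 'b': C → C
read 'a': C → C
read 'a': C → C
read 'a': C → C
read 'b': C → C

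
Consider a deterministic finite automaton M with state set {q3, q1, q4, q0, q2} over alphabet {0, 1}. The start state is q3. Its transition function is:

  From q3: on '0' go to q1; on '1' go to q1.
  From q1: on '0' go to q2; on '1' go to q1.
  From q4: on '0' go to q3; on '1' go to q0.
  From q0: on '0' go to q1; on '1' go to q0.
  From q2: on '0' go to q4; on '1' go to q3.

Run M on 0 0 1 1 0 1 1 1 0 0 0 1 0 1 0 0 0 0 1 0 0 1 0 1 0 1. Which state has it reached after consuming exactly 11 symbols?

q3 → q1 → q2 → q3 → q1 → q2 → q3 → q1 → q1 → q2 → q4 → q3
After 11 symbols: q3.

q3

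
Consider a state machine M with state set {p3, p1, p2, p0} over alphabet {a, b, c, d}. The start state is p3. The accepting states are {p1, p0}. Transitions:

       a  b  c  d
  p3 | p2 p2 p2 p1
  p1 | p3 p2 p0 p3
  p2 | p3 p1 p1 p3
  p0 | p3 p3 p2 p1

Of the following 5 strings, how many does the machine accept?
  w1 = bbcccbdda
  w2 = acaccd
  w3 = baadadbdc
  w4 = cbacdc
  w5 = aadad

1

w1:
  start at p3
  read 'b': p3 → p2
  read 'b': p2 → p1
  read 'c': p1 → p0
  read 'c': p0 → p2
  read 'c': p2 → p1
  read 'b': p1 → p2
  read 'd': p2 → p3
  read 'd': p3 → p1
  read 'a': p1 → p3
  end p3, rejected
w2:
  start at p3
  read 'a': p3 → p2
  read 'c': p2 → p1
  read 'a': p1 → p3
  read 'c': p3 → p2
  read 'c': p2 → p1
  read 'd': p1 → p3
  end p3, rejected
w3:
  start at p3
  read 'b': p3 → p2
  read 'a': p2 → p3
  read 'a': p3 → p2
  read 'd': p2 → p3
  read 'a': p3 → p2
  read 'd': p2 → p3
  read 'b': p3 → p2
  read 'd': p2 → p3
  read 'c': p3 → p2
  end p2, rejected
w4:
  start at p3
  read 'c': p3 → p2
  read 'b': p2 → p1
  read 'a': p1 → p3
  read 'c': p3 → p2
  read 'd': p2 → p3
  read 'c': p3 → p2
  end p2, rejected
w5:
  start at p3
  read 'a': p3 → p2
  read 'a': p2 → p3
  read 'd': p3 → p1
  read 'a': p1 → p3
  read 'd': p3 → p1
  end p1, accepted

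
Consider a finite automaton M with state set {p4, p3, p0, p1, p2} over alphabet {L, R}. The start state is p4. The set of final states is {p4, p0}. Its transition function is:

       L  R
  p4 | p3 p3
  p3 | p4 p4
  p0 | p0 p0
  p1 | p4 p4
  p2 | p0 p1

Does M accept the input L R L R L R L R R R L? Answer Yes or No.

Trace: p4 -L-> p3 -R-> p4 -L-> p3 -R-> p4 -L-> p3 -R-> p4 -L-> p3 -R-> p4 -R-> p3 -R-> p4 -L-> p3
End state p3 is not accepting.

No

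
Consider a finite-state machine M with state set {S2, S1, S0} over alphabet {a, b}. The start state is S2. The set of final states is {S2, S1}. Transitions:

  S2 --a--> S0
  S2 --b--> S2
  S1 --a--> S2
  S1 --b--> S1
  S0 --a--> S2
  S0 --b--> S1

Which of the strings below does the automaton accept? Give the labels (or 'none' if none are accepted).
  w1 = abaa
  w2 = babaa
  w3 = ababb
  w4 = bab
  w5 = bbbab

w3, w4, w5

w1:
  start at S2
  read 'a': S2 → S0
  read 'b': S0 → S1
  read 'a': S1 → S2
  read 'a': S2 → S0
  end S0, rejected
w2:
  start at S2
  read 'b': S2 → S2
  read 'a': S2 → S0
  read 'b': S0 → S1
  read 'a': S1 → S2
  read 'a': S2 → S0
  end S0, rejected
w3:
  start at S2
  read 'a': S2 → S0
  read 'b': S0 → S1
  read 'a': S1 → S2
  read 'b': S2 → S2
  read 'b': S2 → S2
  end S2, accepted
w4:
  start at S2
  read 'b': S2 → S2
  read 'a': S2 → S0
  read 'b': S0 → S1
  end S1, accepted
w5:
  start at S2
  read 'b': S2 → S2
  read 'b': S2 → S2
  read 'b': S2 → S2
  read 'a': S2 → S0
  read 'b': S0 → S1
  end S1, accepted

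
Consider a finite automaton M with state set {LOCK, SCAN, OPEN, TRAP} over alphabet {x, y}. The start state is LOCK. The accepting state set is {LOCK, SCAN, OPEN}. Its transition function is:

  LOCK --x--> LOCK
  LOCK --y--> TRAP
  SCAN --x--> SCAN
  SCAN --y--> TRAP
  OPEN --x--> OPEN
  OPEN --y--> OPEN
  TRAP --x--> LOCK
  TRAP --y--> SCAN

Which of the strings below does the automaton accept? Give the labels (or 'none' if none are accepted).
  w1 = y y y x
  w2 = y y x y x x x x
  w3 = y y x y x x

w1, w2, w3

w1: Trace: LOCK -y-> TRAP -y-> SCAN -y-> TRAP -x-> LOCK  → end LOCK, accepted
w2: Trace: LOCK -y-> TRAP -y-> SCAN -x-> SCAN -y-> TRAP -x-> LOCK -x-> LOCK -x-> LOCK -x-> LOCK  → end LOCK, accepted
w3: Trace: LOCK -y-> TRAP -y-> SCAN -x-> SCAN -y-> TRAP -x-> LOCK -x-> LOCK  → end LOCK, accepted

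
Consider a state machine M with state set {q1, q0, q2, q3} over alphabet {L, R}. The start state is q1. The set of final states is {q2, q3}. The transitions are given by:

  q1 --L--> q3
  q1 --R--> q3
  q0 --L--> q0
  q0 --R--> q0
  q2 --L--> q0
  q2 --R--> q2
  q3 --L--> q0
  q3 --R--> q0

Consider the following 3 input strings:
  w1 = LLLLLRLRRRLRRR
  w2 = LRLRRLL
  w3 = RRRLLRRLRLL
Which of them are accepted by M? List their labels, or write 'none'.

w1: Trace: q1 -L-> q3 -L-> q0 -L-> q0 -L-> q0 -L-> q0 -R-> q0 -L-> q0 -R-> q0 -R-> q0 -R-> q0 -L-> q0 -R-> q0 -R-> q0 -R-> q0  → end q0, rejected
w2: Trace: q1 -L-> q3 -R-> q0 -L-> q0 -R-> q0 -R-> q0 -L-> q0 -L-> q0  → end q0, rejected
w3: Trace: q1 -R-> q3 -R-> q0 -R-> q0 -L-> q0 -L-> q0 -R-> q0 -R-> q0 -L-> q0 -R-> q0 -L-> q0 -L-> q0  → end q0, rejected

none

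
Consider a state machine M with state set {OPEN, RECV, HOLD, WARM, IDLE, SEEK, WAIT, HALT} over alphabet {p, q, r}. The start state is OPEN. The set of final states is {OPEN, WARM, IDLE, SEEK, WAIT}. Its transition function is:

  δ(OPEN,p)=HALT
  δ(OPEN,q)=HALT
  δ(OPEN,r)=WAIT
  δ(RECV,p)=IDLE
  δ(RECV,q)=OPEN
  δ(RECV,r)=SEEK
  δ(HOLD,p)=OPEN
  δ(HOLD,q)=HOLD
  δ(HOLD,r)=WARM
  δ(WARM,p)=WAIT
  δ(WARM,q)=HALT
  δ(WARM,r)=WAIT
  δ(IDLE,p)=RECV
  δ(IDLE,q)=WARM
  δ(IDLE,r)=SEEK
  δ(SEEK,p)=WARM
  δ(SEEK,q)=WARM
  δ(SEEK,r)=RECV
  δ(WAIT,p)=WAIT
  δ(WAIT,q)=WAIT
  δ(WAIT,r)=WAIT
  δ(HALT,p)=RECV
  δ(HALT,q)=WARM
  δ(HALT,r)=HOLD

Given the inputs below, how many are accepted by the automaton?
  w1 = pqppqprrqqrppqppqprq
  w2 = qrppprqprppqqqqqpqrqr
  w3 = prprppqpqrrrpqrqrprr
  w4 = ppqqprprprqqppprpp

w1:
  start at OPEN
  read 'p': OPEN → HALT
  read 'q': HALT → WARM
  read 'p': WARM → WAIT
  read 'p': WAIT → WAIT
  read 'q': WAIT → WAIT
  read 'p': WAIT → WAIT
  read 'r': WAIT → WAIT
  read 'r': WAIT → WAIT
  read 'q': WAIT → WAIT
  read 'q': WAIT → WAIT
  read 'r': WAIT → WAIT
  read 'p': WAIT → WAIT
  read 'p': WAIT → WAIT
  read 'q': WAIT → WAIT
  read 'p': WAIT → WAIT
  read 'p': WAIT → WAIT
  read 'q': WAIT → WAIT
  read 'p': WAIT → WAIT
  read 'r': WAIT → WAIT
  read 'q': WAIT → WAIT
  end WAIT, accepted
w2:
  start at OPEN
  read 'q': OPEN → HALT
  read 'r': HALT → HOLD
  read 'p': HOLD → OPEN
  read 'p': OPEN → HALT
  read 'p': HALT → RECV
  read 'r': RECV → SEEK
  read 'q': SEEK → WARM
  read 'p': WARM → WAIT
  read 'r': WAIT → WAIT
  read 'p': WAIT → WAIT
  read 'p': WAIT → WAIT
  read 'q': WAIT → WAIT
  read 'q': WAIT → WAIT
  read 'q': WAIT → WAIT
  read 'q': WAIT → WAIT
  read 'q': WAIT → WAIT
  read 'p': WAIT → WAIT
  read 'q': WAIT → WAIT
  read 'r': WAIT → WAIT
  read 'q': WAIT → WAIT
  read 'r': WAIT → WAIT
  end WAIT, accepted
w3:
  start at OPEN
  read 'p': OPEN → HALT
  read 'r': HALT → HOLD
  read 'p': HOLD → OPEN
  read 'r': OPEN → WAIT
  read 'p': WAIT → WAIT
  read 'p': WAIT → WAIT
  read 'q': WAIT → WAIT
  read 'p': WAIT → WAIT
  read 'q': WAIT → WAIT
  read 'r': WAIT → WAIT
  read 'r': WAIT → WAIT
  read 'r': WAIT → WAIT
  read 'p': WAIT → WAIT
  read 'q': WAIT → WAIT
  read 'r': WAIT → WAIT
  read 'q': WAIT → WAIT
  read 'r': WAIT → WAIT
  read 'p': WAIT → WAIT
  read 'r': WAIT → WAIT
  read 'r': WAIT → WAIT
  end WAIT, accepted
w4:
  start at OPEN
  read 'p': OPEN → HALT
  read 'p': HALT → RECV
  read 'q': RECV → OPEN
  read 'q': OPEN → HALT
  read 'p': HALT → RECV
  read 'r': RECV → SEEK
  read 'p': SEEK → WARM
  read 'r': WARM → WAIT
  read 'p': WAIT → WAIT
  read 'r': WAIT → WAIT
  read 'q': WAIT → WAIT
  read 'q': WAIT → WAIT
  read 'p': WAIT → WAIT
  read 'p': WAIT → WAIT
  read 'p': WAIT → WAIT
  read 'r': WAIT → WAIT
  read 'p': WAIT → WAIT
  read 'p': WAIT → WAIT
  end WAIT, accepted

4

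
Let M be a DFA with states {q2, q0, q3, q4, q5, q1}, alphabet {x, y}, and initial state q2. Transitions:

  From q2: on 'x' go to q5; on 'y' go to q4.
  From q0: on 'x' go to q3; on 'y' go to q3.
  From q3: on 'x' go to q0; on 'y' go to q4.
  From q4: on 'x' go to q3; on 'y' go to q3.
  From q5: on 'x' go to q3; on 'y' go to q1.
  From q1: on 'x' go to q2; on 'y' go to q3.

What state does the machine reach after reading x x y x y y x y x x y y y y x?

q2 → q5 → q3 → q4 → q3 → q4 → q3 → q0 → q3 → q0 → q3 → q4 → q3 → q4 → q3 → q0

q0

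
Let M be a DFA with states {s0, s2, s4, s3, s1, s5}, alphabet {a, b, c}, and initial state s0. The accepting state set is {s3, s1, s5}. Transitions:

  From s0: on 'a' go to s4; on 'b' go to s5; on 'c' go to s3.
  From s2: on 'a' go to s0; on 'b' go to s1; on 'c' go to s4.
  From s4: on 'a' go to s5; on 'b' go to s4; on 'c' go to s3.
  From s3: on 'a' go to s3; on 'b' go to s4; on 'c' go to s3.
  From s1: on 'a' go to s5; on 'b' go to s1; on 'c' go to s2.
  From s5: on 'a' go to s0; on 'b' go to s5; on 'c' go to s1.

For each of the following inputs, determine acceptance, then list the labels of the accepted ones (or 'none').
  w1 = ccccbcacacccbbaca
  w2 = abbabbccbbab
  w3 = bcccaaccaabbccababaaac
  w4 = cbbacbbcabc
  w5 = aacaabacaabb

w1: Trace: s0 -c-> s3 -c-> s3 -c-> s3 -c-> s3 -b-> s4 -c-> s3 -a-> s3 -c-> s3 -a-> s3 -c-> s3 -c-> s3 -c-> s3 -b-> s4 -b-> s4 -a-> s5 -c-> s1 -a-> s5  → end s5, accepted
w2: Trace: s0 -a-> s4 -b-> s4 -b-> s4 -a-> s5 -b-> s5 -b-> s5 -c-> s1 -c-> s2 -b-> s1 -b-> s1 -a-> s5 -b-> s5  → end s5, accepted
w3: Trace: s0 -b-> s5 -c-> s1 -c-> s2 -c-> s4 -a-> s5 -a-> s0 -c-> s3 -c-> s3 -a-> s3 -a-> s3 -b-> s4 -b-> s4 -c-> s3 -c-> s3 -a-> s3 -b-> s4 -a-> s5 -b-> s5 -a-> s0 -a-> s4 -a-> s5 -c-> s1  → end s1, accepted
w4: Trace: s0 -c-> s3 -b-> s4 -b-> s4 -a-> s5 -c-> s1 -b-> s1 -b-> s1 -c-> s2 -a-> s0 -b-> s5 -c-> s1  → end s1, accepted
w5: Trace: s0 -a-> s4 -a-> s5 -c-> s1 -a-> s5 -a-> s0 -b-> s5 -a-> s0 -c-> s3 -a-> s3 -a-> s3 -b-> s4 -b-> s4  → end s4, rejected

w1, w2, w3, w4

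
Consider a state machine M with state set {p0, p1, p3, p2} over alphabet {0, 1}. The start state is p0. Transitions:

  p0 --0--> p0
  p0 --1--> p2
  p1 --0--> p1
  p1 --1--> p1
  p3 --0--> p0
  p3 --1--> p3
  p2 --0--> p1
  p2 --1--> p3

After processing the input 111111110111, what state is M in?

start at p0
read '1': p0 → p2
read '1': p2 → p3
read '1': p3 → p3
read '1': p3 → p3
read '1': p3 → p3
read '1': p3 → p3
read '1': p3 → p3
read '1': p3 → p3
read '0': p3 → p0
read '1': p0 → p2
read '1': p2 → p3
read '1': p3 → p3

p3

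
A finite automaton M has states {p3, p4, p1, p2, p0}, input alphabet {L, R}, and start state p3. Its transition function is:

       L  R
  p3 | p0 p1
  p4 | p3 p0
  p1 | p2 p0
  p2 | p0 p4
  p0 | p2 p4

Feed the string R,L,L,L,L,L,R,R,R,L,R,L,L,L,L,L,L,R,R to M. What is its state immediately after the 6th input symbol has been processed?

p3 → p1 → p2 → p0 → p2 → p0 → p2
After 6 symbols: p2.

p2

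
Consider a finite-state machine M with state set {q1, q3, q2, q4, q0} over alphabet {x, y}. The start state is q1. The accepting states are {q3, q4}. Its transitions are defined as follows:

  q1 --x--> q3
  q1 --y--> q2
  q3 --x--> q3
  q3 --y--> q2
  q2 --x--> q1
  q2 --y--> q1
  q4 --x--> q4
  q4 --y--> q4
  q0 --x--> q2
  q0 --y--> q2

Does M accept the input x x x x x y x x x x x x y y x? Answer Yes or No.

Trace: q1 -x-> q3 -x-> q3 -x-> q3 -x-> q3 -x-> q3 -y-> q2 -x-> q1 -x-> q3 -x-> q3 -x-> q3 -x-> q3 -x-> q3 -y-> q2 -y-> q1 -x-> q3
End state q3 is accepting.

Yes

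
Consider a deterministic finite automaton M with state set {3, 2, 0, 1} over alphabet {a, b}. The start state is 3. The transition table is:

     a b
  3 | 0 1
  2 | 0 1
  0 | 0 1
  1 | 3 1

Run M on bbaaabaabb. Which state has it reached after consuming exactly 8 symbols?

0

3 → 1 → 1 → 3 → 0 → 0 → 1 → 3 → 0
After 8 symbols: 0.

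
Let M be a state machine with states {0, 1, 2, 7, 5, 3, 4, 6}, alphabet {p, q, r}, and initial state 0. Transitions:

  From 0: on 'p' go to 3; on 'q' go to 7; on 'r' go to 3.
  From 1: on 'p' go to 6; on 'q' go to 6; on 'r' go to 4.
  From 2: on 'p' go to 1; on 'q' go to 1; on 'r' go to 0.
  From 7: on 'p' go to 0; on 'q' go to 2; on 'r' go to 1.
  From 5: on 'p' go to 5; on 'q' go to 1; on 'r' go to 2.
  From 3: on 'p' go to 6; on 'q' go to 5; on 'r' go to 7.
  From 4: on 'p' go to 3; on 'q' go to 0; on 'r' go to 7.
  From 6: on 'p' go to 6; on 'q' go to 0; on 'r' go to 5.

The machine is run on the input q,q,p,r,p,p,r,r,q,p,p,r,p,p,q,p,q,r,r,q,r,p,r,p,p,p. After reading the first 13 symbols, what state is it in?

start at 0
read 'q': 0 → 7
read 'q': 7 → 2
read 'p': 2 → 1
read 'r': 1 → 4
read 'p': 4 → 3
read 'p': 3 → 6
read 'r': 6 → 5
read 'r': 5 → 2
read 'q': 2 → 1
read 'p': 1 → 6
read 'p': 6 → 6
read 'r': 6 → 5
read 'p': 5 → 5
After 13 symbols: 5.

5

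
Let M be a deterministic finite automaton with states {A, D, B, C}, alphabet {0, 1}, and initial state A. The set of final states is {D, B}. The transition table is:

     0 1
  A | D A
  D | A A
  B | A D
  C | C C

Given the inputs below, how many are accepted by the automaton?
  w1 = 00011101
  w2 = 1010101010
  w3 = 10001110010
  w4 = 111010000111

w1:
  start at A
  read '0': A → D
  read '0': D → A
  read '0': A → D
  read '1': D → A
  read '1': A → A
  read '1': A → A
  read '0': A → D
  read '1': D → A
  end A, rejected
w2:
  start at A
  read '1': A → A
  read '0': A → D
  read '1': D → A
  read '0': A → D
  read '1': D → A
  read '0': A → D
  read '1': D → A
  read '0': A → D
  read '1': D → A
  read '0': A → D
  end D, accepted
w3:
  start at A
  read '1': A → A
  read '0': A → D
  read '0': D → A
  read '0': A → D
  read '1': D → A
  read '1': A → A
  read '1': A → A
  read '0': A → D
  read '0': D → A
  read '1': A → A
  read '0': A → D
  end D, accepted
w4:
  start at A
  read '1': A → A
  read '1': A → A
  read '1': A → A
  read '0': A → D
  read '1': D → A
  read '0': A → D
  read '0': D → A
  read '0': A → D
  read '0': D → A
  read '1': A → A
  read '1': A → A
  read '1': A → A
  end A, rejected

2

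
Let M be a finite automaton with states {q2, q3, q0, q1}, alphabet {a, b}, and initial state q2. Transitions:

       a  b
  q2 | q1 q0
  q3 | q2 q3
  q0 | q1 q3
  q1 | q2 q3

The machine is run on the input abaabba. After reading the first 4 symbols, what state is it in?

start at q2
read 'a': q2 → q1
read 'b': q1 → q3
read 'a': q3 → q2
read 'a': q2 → q1
After 4 symbols: q1.

q1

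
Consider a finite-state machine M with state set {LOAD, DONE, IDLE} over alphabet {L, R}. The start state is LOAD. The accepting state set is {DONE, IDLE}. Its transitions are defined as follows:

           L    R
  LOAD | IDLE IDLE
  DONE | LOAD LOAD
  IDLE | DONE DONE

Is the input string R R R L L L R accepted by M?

Yes

LOAD → IDLE → DONE → LOAD → IDLE → DONE → LOAD → IDLE
End state IDLE is accepting.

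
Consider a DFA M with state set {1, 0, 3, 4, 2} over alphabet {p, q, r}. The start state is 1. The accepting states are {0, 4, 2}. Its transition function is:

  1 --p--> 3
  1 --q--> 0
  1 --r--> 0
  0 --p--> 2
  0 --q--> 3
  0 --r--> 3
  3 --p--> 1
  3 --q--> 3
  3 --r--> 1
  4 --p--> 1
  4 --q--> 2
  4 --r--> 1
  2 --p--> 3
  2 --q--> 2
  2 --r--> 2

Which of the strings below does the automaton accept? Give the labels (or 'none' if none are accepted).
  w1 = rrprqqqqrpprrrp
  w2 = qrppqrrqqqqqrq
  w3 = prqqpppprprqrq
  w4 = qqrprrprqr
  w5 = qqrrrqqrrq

w2, w4

w1: Trace: 1 -r-> 0 -r-> 3 -p-> 1 -r-> 0 -q-> 3 -q-> 3 -q-> 3 -q-> 3 -r-> 1 -p-> 3 -p-> 1 -r-> 0 -r-> 3 -r-> 1 -p-> 3  → end 3, rejected
w2: Trace: 1 -q-> 0 -r-> 3 -p-> 1 -p-> 3 -q-> 3 -r-> 1 -r-> 0 -q-> 3 -q-> 3 -q-> 3 -q-> 3 -q-> 3 -r-> 1 -q-> 0  → end 0, accepted
w3: Trace: 1 -p-> 3 -r-> 1 -q-> 0 -q-> 3 -p-> 1 -p-> 3 -p-> 1 -p-> 3 -r-> 1 -p-> 3 -r-> 1 -q-> 0 -r-> 3 -q-> 3  → end 3, rejected
w4: Trace: 1 -q-> 0 -q-> 3 -r-> 1 -p-> 3 -r-> 1 -r-> 0 -p-> 2 -r-> 2 -q-> 2 -r-> 2  → end 2, accepted
w5: Trace: 1 -q-> 0 -q-> 3 -r-> 1 -r-> 0 -r-> 3 -q-> 3 -q-> 3 -r-> 1 -r-> 0 -q-> 3  → end 3, rejected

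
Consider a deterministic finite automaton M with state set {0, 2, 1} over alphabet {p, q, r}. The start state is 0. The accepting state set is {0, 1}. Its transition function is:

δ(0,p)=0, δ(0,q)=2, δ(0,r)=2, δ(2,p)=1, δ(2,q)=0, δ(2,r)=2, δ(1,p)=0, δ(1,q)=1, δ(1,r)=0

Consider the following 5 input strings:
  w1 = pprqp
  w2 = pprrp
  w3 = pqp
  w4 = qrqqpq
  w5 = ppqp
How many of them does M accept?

w1:
  start at 0
  read 'p': 0 → 0
  read 'p': 0 → 0
  read 'r': 0 → 2
  read 'q': 2 → 0
  read 'p': 0 → 0
  end 0, accepted
w2:
  start at 0
  read 'p': 0 → 0
  read 'p': 0 → 0
  read 'r': 0 → 2
  read 'r': 2 → 2
  read 'p': 2 → 1
  end 1, accepted
w3:
  start at 0
  read 'p': 0 → 0
  read 'q': 0 → 2
  read 'p': 2 → 1
  end 1, accepted
w4:
  start at 0
  read 'q': 0 → 2
  read 'r': 2 → 2
  read 'q': 2 → 0
  read 'q': 0 → 2
  read 'p': 2 → 1
  read 'q': 1 → 1
  end 1, accepted
w5:
  start at 0
  read 'p': 0 → 0
  read 'p': 0 → 0
  read 'q': 0 → 2
  read 'p': 2 → 1
  end 1, accepted

5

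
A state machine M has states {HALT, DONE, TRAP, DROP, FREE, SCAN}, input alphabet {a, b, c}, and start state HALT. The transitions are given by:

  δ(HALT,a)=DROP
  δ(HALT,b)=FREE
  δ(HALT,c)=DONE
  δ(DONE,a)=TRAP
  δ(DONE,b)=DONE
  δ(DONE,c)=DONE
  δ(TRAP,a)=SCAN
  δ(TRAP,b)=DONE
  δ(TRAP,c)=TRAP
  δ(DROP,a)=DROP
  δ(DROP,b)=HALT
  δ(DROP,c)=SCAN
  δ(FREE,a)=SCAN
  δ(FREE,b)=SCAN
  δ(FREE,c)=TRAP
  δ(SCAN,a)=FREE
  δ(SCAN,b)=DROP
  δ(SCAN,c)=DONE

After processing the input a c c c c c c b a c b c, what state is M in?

DONE

HALT → DROP → SCAN → DONE → DONE → DONE → DONE → DONE → DONE → TRAP → TRAP → DONE → DONE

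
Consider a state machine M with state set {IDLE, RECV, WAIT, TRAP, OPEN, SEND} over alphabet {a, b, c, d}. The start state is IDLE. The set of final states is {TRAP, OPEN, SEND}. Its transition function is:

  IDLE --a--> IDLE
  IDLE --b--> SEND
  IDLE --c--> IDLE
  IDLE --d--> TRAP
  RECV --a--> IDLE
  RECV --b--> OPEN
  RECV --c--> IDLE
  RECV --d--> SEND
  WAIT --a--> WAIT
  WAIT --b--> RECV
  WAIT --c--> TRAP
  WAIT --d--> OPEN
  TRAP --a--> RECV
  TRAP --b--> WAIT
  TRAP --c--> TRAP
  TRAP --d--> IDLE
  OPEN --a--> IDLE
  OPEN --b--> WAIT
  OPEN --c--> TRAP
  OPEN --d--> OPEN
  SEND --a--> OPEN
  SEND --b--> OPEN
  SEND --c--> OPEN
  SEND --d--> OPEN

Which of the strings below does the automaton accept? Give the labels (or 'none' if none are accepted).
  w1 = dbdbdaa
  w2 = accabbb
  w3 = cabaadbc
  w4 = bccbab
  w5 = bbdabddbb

w3

w1: Trace: IDLE -d-> TRAP -b-> WAIT -d-> OPEN -b-> WAIT -d-> OPEN -a-> IDLE -a-> IDLE  → end IDLE, rejected
w2: Trace: IDLE -a-> IDLE -c-> IDLE -c-> IDLE -a-> IDLE -b-> SEND -b-> OPEN -b-> WAIT  → end WAIT, rejected
w3: Trace: IDLE -c-> IDLE -a-> IDLE -b-> SEND -a-> OPEN -a-> IDLE -d-> TRAP -b-> WAIT -c-> TRAP  → end TRAP, accepted
w4: Trace: IDLE -b-> SEND -c-> OPEN -c-> TRAP -b-> WAIT -a-> WAIT -b-> RECV  → end RECV, rejected
w5: Trace: IDLE -b-> SEND -b-> OPEN -d-> OPEN -a-> IDLE -b-> SEND -d-> OPEN -d-> OPEN -b-> WAIT -b-> RECV  → end RECV, rejected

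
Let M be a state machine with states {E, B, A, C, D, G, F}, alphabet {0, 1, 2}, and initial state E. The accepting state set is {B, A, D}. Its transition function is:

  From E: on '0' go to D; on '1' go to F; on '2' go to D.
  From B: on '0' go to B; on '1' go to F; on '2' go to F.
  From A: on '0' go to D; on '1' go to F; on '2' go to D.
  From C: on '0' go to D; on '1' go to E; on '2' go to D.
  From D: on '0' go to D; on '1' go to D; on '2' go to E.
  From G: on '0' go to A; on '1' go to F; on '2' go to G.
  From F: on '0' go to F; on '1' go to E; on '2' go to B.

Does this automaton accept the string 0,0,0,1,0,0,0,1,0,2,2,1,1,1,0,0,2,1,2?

start at E
read '0': E → D
read '0': D → D
read '0': D → D
read '1': D → D
read '0': D → D
read '0': D → D
read '0': D → D
read '1': D → D
read '0': D → D
read '2': D → E
read '2': E → D
read '1': D → D
read '1': D → D
read '1': D → D
read '0': D → D
read '0': D → D
read '2': D → E
read '1': E → F
read '2': F → B
End state B is accepting.

Yes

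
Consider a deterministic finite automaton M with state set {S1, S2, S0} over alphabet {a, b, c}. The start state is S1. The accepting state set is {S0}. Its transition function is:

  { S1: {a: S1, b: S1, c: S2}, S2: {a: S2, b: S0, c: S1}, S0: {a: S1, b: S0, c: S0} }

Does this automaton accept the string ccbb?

No

S1 → S2 → S1 → S1 → S1
End state S1 is not accepting.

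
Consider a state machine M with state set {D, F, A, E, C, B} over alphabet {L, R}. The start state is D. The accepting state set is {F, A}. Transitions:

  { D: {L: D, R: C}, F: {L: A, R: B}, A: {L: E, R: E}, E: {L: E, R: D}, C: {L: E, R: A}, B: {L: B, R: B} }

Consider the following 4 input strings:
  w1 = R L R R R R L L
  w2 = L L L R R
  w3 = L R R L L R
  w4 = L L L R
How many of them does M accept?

w1: D → C → E → D → C → A → E → E → E  → end E, rejected
w2: D → D → D → D → C → A  → end A, accepted
w3: D → D → C → A → E → E → D  → end D, rejected
w4: D → D → D → D → C  → end C, rejected

1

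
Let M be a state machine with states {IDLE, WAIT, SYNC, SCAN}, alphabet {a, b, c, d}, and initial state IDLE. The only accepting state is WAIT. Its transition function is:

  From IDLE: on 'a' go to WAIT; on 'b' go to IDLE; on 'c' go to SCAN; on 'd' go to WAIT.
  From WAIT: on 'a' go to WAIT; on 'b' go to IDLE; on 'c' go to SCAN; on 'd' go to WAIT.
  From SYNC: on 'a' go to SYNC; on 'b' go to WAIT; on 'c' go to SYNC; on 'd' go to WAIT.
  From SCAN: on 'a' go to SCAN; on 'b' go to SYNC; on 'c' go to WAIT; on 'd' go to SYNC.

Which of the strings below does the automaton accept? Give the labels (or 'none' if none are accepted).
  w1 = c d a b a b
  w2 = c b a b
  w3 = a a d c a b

w2

w1:
  start at IDLE
  read 'c': IDLE → SCAN
  read 'd': SCAN → SYNC
  read 'a': SYNC → SYNC
  read 'b': SYNC → WAIT
  read 'a': WAIT → WAIT
  read 'b': WAIT → IDLE
  end IDLE, rejected
w2:
  start at IDLE
  read 'c': IDLE → SCAN
  read 'b': SCAN → SYNC
  read 'a': SYNC → SYNC
  read 'b': SYNC → WAIT
  end WAIT, accepted
w3:
  start at IDLE
  read 'a': IDLE → WAIT
  read 'a': WAIT → WAIT
  read 'd': WAIT → WAIT
  read 'c': WAIT → SCAN
  read 'a': SCAN → SCAN
  read 'b': SCAN → SYNC
  end SYNC, rejected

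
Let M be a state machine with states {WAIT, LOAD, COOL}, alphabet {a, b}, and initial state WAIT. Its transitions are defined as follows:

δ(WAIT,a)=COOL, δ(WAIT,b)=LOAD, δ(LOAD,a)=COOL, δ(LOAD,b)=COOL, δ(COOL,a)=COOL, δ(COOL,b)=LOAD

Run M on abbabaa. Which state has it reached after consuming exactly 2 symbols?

LOAD

WAIT → COOL → LOAD
After 2 symbols: LOAD.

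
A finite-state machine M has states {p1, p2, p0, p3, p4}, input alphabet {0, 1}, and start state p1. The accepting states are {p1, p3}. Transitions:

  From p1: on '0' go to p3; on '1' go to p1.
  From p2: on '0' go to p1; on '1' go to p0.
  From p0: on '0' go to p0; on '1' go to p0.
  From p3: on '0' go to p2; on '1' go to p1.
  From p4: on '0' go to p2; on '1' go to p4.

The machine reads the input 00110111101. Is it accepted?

No

p1 → p3 → p2 → p0 → p0 → p0 → p0 → p0 → p0 → p0 → p0 → p0
End state p0 is not accepting.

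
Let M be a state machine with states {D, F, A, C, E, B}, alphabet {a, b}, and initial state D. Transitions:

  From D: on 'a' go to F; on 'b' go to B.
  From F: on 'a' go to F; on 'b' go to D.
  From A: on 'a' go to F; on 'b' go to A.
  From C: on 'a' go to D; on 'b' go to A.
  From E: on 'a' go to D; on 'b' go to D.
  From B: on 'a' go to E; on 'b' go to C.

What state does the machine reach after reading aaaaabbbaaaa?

F

start at D
read 'a': D → F
read 'a': F → F
read 'a': F → F
read 'a': F → F
read 'a': F → F
read 'b': F → D
read 'b': D → B
read 'b': B → C
read 'a': C → D
read 'a': D → F
read 'a': F → F
read 'a': F → F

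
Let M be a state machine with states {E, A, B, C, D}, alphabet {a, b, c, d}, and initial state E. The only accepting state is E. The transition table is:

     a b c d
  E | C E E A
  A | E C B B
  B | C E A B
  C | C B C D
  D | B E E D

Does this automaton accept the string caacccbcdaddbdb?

No

start at E
read 'c': E → E
read 'a': E → C
read 'a': C → C
read 'c': C → C
read 'c': C → C
read 'c': C → C
read 'b': C → B
read 'c': B → A
read 'd': A → B
read 'a': B → C
read 'd': C → D
read 'd': D → D
read 'b': D → E
read 'd': E → A
read 'b': A → C
End state C is not accepting.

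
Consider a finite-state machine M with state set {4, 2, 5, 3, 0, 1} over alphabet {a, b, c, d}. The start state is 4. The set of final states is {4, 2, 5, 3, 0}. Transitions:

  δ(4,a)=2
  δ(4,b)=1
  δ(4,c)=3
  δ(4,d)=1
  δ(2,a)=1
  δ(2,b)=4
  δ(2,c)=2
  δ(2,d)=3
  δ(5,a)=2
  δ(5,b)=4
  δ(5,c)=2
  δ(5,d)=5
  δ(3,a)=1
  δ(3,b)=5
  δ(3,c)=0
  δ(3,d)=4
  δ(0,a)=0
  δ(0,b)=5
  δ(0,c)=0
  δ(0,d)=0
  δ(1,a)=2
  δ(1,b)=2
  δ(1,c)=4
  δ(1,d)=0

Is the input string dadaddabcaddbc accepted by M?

Yes

Trace: 4 -d-> 1 -a-> 2 -d-> 3 -a-> 1 -d-> 0 -d-> 0 -a-> 0 -b-> 5 -c-> 2 -a-> 1 -d-> 0 -d-> 0 -b-> 5 -c-> 2
End state 2 is accepting.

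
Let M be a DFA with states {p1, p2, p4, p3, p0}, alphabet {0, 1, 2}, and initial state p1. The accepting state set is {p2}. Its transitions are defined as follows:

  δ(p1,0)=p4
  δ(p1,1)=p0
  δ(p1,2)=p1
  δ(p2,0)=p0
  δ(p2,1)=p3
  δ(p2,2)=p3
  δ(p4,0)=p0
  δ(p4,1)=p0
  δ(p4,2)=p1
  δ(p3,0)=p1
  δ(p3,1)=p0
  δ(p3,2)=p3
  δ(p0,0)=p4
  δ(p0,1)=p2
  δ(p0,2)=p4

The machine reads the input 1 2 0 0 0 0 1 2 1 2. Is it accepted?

No

p1 → p0 → p4 → p0 → p4 → p0 → p4 → p0 → p4 → p0 → p4
End state p4 is not accepting.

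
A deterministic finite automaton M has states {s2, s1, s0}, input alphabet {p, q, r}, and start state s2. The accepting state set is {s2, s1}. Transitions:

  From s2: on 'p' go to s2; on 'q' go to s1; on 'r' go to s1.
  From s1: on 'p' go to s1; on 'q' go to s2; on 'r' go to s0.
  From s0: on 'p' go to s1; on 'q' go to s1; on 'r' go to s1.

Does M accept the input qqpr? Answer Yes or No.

start at s2
read 'q': s2 → s1
read 'q': s1 → s2
read 'p': s2 → s2
read 'r': s2 → s1
End state s1 is accepting.

Yes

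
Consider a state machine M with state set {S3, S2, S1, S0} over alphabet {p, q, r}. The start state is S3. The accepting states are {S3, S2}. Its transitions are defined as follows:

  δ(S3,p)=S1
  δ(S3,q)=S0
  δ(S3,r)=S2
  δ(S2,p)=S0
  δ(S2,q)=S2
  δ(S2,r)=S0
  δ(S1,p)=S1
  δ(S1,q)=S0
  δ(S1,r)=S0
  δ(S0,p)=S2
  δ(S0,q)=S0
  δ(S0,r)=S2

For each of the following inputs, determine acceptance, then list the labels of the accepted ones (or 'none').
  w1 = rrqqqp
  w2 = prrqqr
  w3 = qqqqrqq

w1: S3 → S2 → S0 → S0 → S0 → S0 → S2  → end S2, accepted
w2: S3 → S1 → S0 → S2 → S2 → S2 → S0  → end S0, rejected
w3: S3 → S0 → S0 → S0 → S0 → S2 → S2 → S2  → end S2, accepted

w1, w3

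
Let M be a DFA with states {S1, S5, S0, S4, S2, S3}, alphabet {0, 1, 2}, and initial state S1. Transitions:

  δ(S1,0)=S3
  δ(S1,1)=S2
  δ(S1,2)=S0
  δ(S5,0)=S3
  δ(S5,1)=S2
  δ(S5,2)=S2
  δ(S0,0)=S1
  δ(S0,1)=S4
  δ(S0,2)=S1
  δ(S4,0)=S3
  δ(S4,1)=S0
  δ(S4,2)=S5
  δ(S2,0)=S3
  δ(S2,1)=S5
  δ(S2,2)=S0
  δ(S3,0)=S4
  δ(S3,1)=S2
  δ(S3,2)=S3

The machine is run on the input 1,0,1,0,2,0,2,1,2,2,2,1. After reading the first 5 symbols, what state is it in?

start at S1
read '1': S1 → S2
read '0': S2 → S3
read '1': S3 → S2
read '0': S2 → S3
read '2': S3 → S3
After 5 symbols: S3.

S3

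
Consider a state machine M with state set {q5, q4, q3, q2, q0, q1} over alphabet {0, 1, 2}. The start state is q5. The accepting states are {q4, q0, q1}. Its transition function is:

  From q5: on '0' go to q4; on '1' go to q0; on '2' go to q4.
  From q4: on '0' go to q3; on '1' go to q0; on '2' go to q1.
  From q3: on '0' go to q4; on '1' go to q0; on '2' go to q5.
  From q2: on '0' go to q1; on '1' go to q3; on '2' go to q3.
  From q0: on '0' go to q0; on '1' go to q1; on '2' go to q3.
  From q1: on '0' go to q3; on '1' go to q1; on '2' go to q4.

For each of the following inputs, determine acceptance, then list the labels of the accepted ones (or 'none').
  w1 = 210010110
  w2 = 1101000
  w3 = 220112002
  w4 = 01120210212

w1:
  start at q5
  read '2': q5 → q4
  read '1': q4 → q0
  read '0': q0 → q0
  read '0': q0 → q0
  read '1': q0 → q1
  read '0': q1 → q3
  read '1': q3 → q0
  read '1': q0 → q1
  read '0': q1 → q3
  end q3, rejected
w2:
  start at q5
  read '1': q5 → q0
  read '1': q0 → q1
  read '0': q1 → q3
  read '1': q3 → q0
  read '0': q0 → q0
  read '0': q0 → q0
  read '0': q0 → q0
  end q0, accepted
w3:
  start at q5
  read '2': q5 → q4
  read '2': q4 → q1
  read '0': q1 → q3
  read '1': q3 → q0
  read '1': q0 → q1
  read '2': q1 → q4
  read '0': q4 → q3
  read '0': q3 → q4
  read '2': q4 → q1
  end q1, accepted
w4:
  start at q5
  read '0': q5 → q4
  read '1': q4 → q0
  read '1': q0 → q1
  read '2': q1 → q4
  read '0': q4 → q3
  read '2': q3 → q5
  read '1': q5 → q0
  read '0': q0 → q0
  read '2': q0 → q3
  read '1': q3 → q0
  read '2': q0 → q3
  end q3, rejected

w2, w3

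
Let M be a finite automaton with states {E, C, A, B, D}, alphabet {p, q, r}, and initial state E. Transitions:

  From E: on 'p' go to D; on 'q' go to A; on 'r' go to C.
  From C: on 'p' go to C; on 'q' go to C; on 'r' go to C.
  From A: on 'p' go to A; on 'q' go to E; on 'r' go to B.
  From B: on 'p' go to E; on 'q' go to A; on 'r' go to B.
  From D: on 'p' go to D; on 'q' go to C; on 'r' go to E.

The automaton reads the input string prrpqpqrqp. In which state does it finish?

C

start at E
read 'p': E → D
read 'r': D → E
read 'r': E → C
read 'p': C → C
read 'q': C → C
read 'p': C → C
read 'q': C → C
read 'r': C → C
read 'q': C → C
read 'p': C → C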